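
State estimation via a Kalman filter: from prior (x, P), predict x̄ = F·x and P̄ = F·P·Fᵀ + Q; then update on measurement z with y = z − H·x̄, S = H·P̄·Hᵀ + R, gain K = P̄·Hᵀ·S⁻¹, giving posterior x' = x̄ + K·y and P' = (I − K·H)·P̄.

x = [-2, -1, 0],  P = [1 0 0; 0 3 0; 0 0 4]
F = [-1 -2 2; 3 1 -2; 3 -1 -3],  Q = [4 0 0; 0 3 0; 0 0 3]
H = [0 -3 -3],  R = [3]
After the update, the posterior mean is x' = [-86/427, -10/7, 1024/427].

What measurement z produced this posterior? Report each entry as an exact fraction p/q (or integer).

x̄ = F·x = [4, -7, -5]
P̄ = F·P·Fᵀ + Q = [33 -25 -21; -25 31 30; -21 30 51]
S = H·P̄·Hᵀ + R = [1281]
K = P̄·Hᵀ·S⁻¹ = [46/427; -1/7; -81/427]
x' − x̄ = [-1794/427, 39/7, 3159/427] = K·y
y = (KᵀK)⁻¹·Kᵀ·(x' − x̄) = [-39]
z = y + H·x̄ = [-39] + [36] = [-3]

z = [-3]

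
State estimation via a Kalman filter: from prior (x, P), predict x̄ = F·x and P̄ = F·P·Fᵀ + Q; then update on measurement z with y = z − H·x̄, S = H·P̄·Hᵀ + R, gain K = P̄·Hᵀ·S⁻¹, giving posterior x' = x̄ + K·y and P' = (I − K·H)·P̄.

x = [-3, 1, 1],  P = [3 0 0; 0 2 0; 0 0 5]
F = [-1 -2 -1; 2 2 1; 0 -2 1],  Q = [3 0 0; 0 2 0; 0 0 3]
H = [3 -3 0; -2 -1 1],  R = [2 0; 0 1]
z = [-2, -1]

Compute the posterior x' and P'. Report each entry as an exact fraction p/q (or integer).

x' = [-1161/1181, -1974/5905, -7489/2362]
P' = [1177/1181 1071/1181 3229/1181; 1071/1181 6133/5905 3175/1181; 3229/1181 3175/1181 20381/2362]

x̄ = F·x = [0, -3, -1]
P̄ = F·P·Fᵀ + Q = [19 -19 3; -19 27 -3; 3 -3 16]
y = z − H·x̄ = [-11, -3]
S = H·P̄·Hᵀ + R = [758 -72; -72 38]
K = P̄·Hᵀ·S⁻¹ = [159/1181 -196/1181; -1167/5905 -968/5905; 81/1181 1115/2362]
x' = x̄ + K·y = [-1161/1181, -1974/5905, -7489/2362]
P' = (I − K·H)·P̄ = [1177/1181 1071/1181 3229/1181; 1071/1181 6133/5905 3175/1181; 3229/1181 3175/1181 20381/2362]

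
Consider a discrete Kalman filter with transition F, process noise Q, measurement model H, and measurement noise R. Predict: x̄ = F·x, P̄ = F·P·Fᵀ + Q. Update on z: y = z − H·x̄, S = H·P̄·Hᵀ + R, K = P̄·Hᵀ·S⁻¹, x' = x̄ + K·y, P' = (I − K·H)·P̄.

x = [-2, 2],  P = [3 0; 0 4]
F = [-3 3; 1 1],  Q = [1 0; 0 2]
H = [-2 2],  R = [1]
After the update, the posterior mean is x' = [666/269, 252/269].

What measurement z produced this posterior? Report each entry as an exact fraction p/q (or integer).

x̄ = F·x = [12, 0]
P̄ = F·P·Fᵀ + Q = [64 3; 3 9]
S = H·P̄·Hᵀ + R = [269]
K = P̄·Hᵀ·S⁻¹ = [-122/269; 12/269]
x' − x̄ = [-2562/269, 252/269] = K·y
y = (KᵀK)⁻¹·Kᵀ·(x' − x̄) = [21]
z = y + H·x̄ = [21] + [-24] = [-3]

z = [-3]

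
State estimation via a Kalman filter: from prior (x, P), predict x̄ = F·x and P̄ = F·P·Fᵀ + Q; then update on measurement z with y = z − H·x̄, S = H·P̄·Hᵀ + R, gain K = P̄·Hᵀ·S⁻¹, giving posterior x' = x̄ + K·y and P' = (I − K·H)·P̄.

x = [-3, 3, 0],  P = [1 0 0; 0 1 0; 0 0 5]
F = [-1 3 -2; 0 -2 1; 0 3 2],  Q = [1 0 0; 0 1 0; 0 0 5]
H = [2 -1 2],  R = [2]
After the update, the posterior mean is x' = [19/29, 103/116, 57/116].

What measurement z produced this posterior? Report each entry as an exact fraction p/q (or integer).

z = [1]

x̄ = F·x = [12, -6, 9]
P̄ = F·P·Fᵀ + Q = [31 -16 -11; -16 10 4; -11 4 34]
S = H·P̄·Hᵀ + R = [232]
K = P̄·Hᵀ·S⁻¹ = [7/29; -17/116; 21/116]
x' − x̄ = [-329/29, 799/116, -987/116] = K·y
y = (KᵀK)⁻¹·Kᵀ·(x' − x̄) = [-47]
z = y + H·x̄ = [-47] + [48] = [1]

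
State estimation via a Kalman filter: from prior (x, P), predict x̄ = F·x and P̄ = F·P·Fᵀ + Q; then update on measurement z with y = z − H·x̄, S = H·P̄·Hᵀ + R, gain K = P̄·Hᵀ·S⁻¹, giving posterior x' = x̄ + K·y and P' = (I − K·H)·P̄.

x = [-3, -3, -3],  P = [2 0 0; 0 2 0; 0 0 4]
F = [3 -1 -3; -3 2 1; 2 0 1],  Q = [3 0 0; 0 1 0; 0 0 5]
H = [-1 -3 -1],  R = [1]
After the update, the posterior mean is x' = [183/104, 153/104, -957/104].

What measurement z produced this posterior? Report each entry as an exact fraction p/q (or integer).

x̄ = F·x = [3, 0, -9]
P̄ = F·P·Fᵀ + Q = [59 -34 0; -34 31 -8; 0 -8 17]
S = H·P̄·Hᵀ + R = [104]
K = P̄·Hᵀ·S⁻¹ = [43/104; -51/104; 7/104]
x' − x̄ = [-129/104, 153/104, -21/104] = K·y
y = (KᵀK)⁻¹·Kᵀ·(x' − x̄) = [-3]
z = y + H·x̄ = [-3] + [6] = [3]

z = [3]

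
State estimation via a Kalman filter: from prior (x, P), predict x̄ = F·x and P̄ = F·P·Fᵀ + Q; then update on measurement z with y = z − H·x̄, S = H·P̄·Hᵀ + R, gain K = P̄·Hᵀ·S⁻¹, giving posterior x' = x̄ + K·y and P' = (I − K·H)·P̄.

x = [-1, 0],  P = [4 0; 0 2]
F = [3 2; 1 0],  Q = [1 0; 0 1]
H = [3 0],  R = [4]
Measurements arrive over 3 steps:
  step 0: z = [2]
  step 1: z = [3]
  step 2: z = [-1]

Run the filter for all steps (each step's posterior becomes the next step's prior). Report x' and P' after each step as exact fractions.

step 0: x̄ = F·x = [-3, -1]
step 0: P̄ = F·P·Fᵀ + Q = [45 12; 12 5]
step 0: y = z − H·x̄ = [11]
step 0: S = H·P̄·Hᵀ + R = [409]
step 0: K = P̄·Hᵀ·S⁻¹ = [135/409; 36/409]
step 0: x' = x̄ + K·y = [258/409, -13/409]
step 0: P' = (I − K·H)·P̄ = [180/409 48/409; 48/409 749/409]
step 1: x̄ = F·x = [748/409, 258/409]
step 1: P̄ = F·P·Fᵀ + Q = [5601/409 636/409; 636/409 589/409]
step 1: y = z − H·x̄ = [-1017/409]
step 1: S = H·P̄·Hᵀ + R = [52045/409]
step 1: K = P̄·Hᵀ·S⁻¹ = [16803/52045; 1908/52045]
step 1: x' = x̄ + K·y = [53401/52045, 28086/52045]
step 1: P' = (I − K·H)·P̄ = [22404/52045 2544/52045; 2544/52045 66049/52045]
step 2: x̄ = F·x = [43275/10409, 53401/52045]
step 2: P̄ = F·P·Fᵀ + Q = [109681/10409 14460/10409; 14460/10409 74449/52045]
step 2: y = z − H·x̄ = [-140234/10409]
step 2: S = H·P̄·Hᵀ + R = [1028765/10409]
step 2: K = P̄·Hᵀ·S⁻¹ = [329043/1028765; 8676/205753]
step 2: x' = x̄ + K·y = [-155943/1028765, 471137/1028765]
step 2: P' = (I − K·H)·P̄ = [438724/1028765 11568/205753; 11568/205753 1290833/1028765]

step 0: x' = [258/409, -13/409], P' = [180/409 48/409; 48/409 749/409]
step 1: x' = [53401/52045, 28086/52045], P' = [22404/52045 2544/52045; 2544/52045 66049/52045]
step 2: x' = [-155943/1028765, 471137/1028765], P' = [438724/1028765 11568/205753; 11568/205753 1290833/1028765]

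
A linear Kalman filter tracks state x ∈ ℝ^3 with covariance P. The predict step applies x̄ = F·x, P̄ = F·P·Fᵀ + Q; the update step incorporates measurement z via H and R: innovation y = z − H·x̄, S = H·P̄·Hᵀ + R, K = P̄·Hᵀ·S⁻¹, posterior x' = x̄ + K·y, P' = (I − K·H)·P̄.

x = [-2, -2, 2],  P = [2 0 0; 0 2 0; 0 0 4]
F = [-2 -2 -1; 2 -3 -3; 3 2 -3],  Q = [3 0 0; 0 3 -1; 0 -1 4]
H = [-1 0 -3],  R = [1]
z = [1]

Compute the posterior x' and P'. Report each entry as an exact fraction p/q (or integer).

x' = [3379/570, 2681/570, -7/3]
P' = [13109/570 9241/570 -23/3; 9241/570 22409/570 -16/3; -23/3 -16/3 8/3]

x̄ = F·x = [6, -4, -16]
P̄ = F·P·Fᵀ + Q = [23 16 -8; 16 65 35; -8 35 66]
y = z − H·x̄ = [-41]
S = H·P̄·Hᵀ + R = [570]
K = P̄·Hᵀ·S⁻¹ = [1/570; -121/570; -1/3]
x' = x̄ + K·y = [3379/570, 2681/570, -7/3]
P' = (I − K·H)·P̄ = [13109/570 9241/570 -23/3; 9241/570 22409/570 -16/3; -23/3 -16/3 8/3]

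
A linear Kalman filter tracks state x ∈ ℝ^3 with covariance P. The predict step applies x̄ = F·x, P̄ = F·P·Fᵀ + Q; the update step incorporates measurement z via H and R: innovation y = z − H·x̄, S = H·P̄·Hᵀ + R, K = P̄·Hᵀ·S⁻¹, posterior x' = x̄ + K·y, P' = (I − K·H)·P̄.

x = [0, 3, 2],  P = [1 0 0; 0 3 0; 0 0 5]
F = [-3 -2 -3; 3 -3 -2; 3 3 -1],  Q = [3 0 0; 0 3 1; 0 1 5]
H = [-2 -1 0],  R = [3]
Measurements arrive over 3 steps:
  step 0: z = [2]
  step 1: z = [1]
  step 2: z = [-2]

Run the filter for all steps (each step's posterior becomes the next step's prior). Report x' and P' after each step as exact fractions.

step 0: x̄ = F·x = [-12, -13, 7]
step 0: P̄ = F·P·Fᵀ + Q = [69 39 -12; 39 59 -7; -12 -7 46]
step 0: y = z − H·x̄ = [-35]
step 0: S = H·P̄·Hᵀ + R = [494]
step 0: K = P̄·Hᵀ·S⁻¹ = [-177/494; -137/494; 31/494]
step 0: x' = x̄ + K·y = [267/494, -1627/494, 2373/494]
step 0: P' = (I − K·H)·P̄ = [2757/494 -4983/494 -441/494; -4983/494 10377/494 789/494; -441/494 789/494 21763/494]
step 1: x̄ = F·x = [-2333/247, 36/19, -6453/494]
step 1: P̄ = F·P·Fᵀ + Q = [102702/247 6333/19 25041/247; 6333/19 11969/19 -883/19; 25041/247 -883/19 50657/494]
step 1: y = z − H·x̄ = [-3951/247]
step 1: S = H·P̄·Hᵀ + R = [896462/247]
step 1: K = P̄·Hᵀ·S⁻¹ = [-287733/896462; -320255/896462; -38603/896462]
step 1: x' = x̄ + K·y = [-3864829/896462, 6821343/896462, -5546385/448231]
step 1: P' = (I − K·H)·P̄ = [37563405/896462 -74263611/896462 45914769/896462; -74263611/896462 149487987/896462 -91713729/896462; 45914769/896462 -91713729/896462 42947057/448231]
step 2: x̄ = F·x = [31230111/896462, -4936488/448231, 9981156/448231]
step 2: P̄ = F·P·Fᵀ + Q = [546496767/896462 -239295828/448231 503145429/896462; -239295828/448231 857465696/448231 -486364141/448231; 503145429/896462 -486364141/448231 355943857/448231]
step 2: y = z − H·x̄ = [25397161/448231]
step 2: S = H·P̄·Hᵀ + R = [994620611/448231]
step 2: K = P̄·Hᵀ·S⁻¹ = [-307200939/994620611; -378874040/994620611; -16781288/994620611]
step 2: x' = x̄ + K·y = [34486790673/1989241222, -32421357968/994620611, 21197254108/994620611]
step 2: P' = (I − K·H)·P̄ = [791583166845/1989241222 -790661564028/994620611 1093472694105/1989241222; -790661564028/994620611 1582459750176/994620611 -1093422350241/994620611; 1093472694105/1989241222 -1093422350241/994620611 789207986293/994620611]

step 0: x' = [267/494, -1627/494, 2373/494], P' = [2757/494 -4983/494 -441/494; -4983/494 10377/494 789/494; -441/494 789/494 21763/494]
step 1: x' = [-3864829/896462, 6821343/896462, -5546385/448231], P' = [37563405/896462 -74263611/896462 45914769/896462; -74263611/896462 149487987/896462 -91713729/896462; 45914769/896462 -91713729/896462 42947057/448231]
step 2: x' = [34486790673/1989241222, -32421357968/994620611, 21197254108/994620611], P' = [791583166845/1989241222 -790661564028/994620611 1093472694105/1989241222; -790661564028/994620611 1582459750176/994620611 -1093422350241/994620611; 1093472694105/1989241222 -1093422350241/994620611 789207986293/994620611]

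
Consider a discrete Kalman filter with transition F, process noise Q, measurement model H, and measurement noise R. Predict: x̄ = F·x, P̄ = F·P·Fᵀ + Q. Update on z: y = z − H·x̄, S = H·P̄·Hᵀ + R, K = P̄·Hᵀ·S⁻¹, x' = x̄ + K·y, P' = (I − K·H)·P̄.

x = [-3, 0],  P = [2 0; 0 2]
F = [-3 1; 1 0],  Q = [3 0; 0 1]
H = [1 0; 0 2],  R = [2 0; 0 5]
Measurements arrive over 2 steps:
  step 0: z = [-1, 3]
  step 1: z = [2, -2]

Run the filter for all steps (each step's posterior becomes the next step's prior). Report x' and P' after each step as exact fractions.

step 0: x' = [-157/281, 159/281], P' = [494/281 -60/281; -60/281 195/281]
step 1: x' = [72666/34427, -26427/34427], P' = [59844/34427 -7710/34427; -7710/34427 23015/34427]

step 0: x̄ = F·x = [9, -3]
step 0: P̄ = F·P·Fᵀ + Q = [23 -6; -6 3]
step 0: y = z − H·x̄ = [-10, 9]
step 0: S = H·P̄·Hᵀ + R = [25 -12; -12 17]
step 0: K = P̄·Hᵀ·S⁻¹ = [247/281 -24/281; -30/281 78/281]
step 0: x' = x̄ + K·y = [-157/281, 159/281]
step 0: P' = (I − K·H)·P̄ = [494/281 -60/281; -60/281 195/281]
step 1: x̄ = F·x = [630/281, -157/281]
step 1: P̄ = F·P·Fᵀ + Q = [5844/281 -1542/281; -1542/281 775/281]
step 1: y = z − H·x̄ = [-68/281, -248/281]
step 1: S = H·P̄·Hᵀ + R = [6406/281 -3084/281; -3084/281 4505/281]
step 1: K = P̄·Hᵀ·S⁻¹ = [29922/34427 -3084/34427; -3855/34427 9206/34427]
step 1: x' = x̄ + K·y = [72666/34427, -26427/34427]
step 1: P' = (I − K·H)·P̄ = [59844/34427 -7710/34427; -7710/34427 23015/34427]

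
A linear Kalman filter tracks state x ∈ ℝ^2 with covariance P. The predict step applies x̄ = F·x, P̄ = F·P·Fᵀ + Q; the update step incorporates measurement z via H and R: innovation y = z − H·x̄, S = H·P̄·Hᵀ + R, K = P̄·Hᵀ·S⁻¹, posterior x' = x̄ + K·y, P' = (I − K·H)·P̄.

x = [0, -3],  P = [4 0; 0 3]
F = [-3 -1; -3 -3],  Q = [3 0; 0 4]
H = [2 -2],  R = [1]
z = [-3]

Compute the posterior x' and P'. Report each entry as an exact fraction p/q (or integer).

x̄ = F·x = [3, 9]
P̄ = F·P·Fᵀ + Q = [42 45; 45 67]
y = z − H·x̄ = [9]
S = H·P̄·Hᵀ + R = [77]
K = P̄·Hᵀ·S⁻¹ = [-6/77; -4/7]
x' = x̄ + K·y = [177/77, 27/7]
P' = (I − K·H)·P̄ = [3198/77 291/7; 291/7 293/7]

x' = [177/77, 27/7]
P' = [3198/77 291/7; 291/7 293/7]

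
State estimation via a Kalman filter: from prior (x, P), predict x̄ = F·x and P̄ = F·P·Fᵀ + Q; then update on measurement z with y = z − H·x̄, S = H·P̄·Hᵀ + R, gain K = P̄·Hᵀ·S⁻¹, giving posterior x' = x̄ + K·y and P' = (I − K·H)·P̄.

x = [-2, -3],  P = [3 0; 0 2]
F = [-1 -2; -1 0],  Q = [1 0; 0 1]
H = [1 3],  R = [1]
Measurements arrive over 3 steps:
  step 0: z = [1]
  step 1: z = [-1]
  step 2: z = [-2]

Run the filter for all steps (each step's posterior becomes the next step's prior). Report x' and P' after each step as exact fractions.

step 0: x' = [263/67, -61/67], P' = [363/67 -114/67; -114/67 43/67]
step 1: x' = [-3200/4893, -284/1631], P' = [6131/4893 -620/1631; -620/1631 365/1631]
step 2: x' = [51382/126539, -93390/126539], P' = [158759/126539 -47854/126539; -47854/126539 27779/126539]

step 0: x̄ = F·x = [8, 2]
step 0: P̄ = F·P·Fᵀ + Q = [12 3; 3 4]
step 0: y = z − H·x̄ = [-13]
step 0: S = H·P̄·Hᵀ + R = [67]
step 0: K = P̄·Hᵀ·S⁻¹ = [21/67; 15/67]
step 0: x' = x̄ + K·y = [263/67, -61/67]
step 0: P' = (I − K·H)·P̄ = [363/67 -114/67; -114/67 43/67]
step 1: x̄ = F·x = [-141/67, -263/67]
step 1: P̄ = F·P·Fᵀ + Q = [146/67 135/67; 135/67 430/67]
step 1: y = z − H·x̄ = [863/67]
step 1: S = H·P̄·Hᵀ + R = [4893/67]
step 1: K = P̄·Hᵀ·S⁻¹ = [551/4893; 475/1631]
step 1: x' = x̄ + K·y = [-3200/4893, -284/1631]
step 1: P' = (I − K·H)·P̄ = [6131/4893 -620/1631; -620/1631 365/1631]
step 2: x̄ = F·x = [4904/4893, 3200/4893]
step 2: P̄ = F·P·Fᵀ + Q = [7964/4893 2411/4893; 2411/4893 11024/4893]
step 2: y = z − H·x̄ = [-3470/699]
step 2: S = H·P̄·Hᵀ + R = [18077/699]
step 2: K = P̄·Hᵀ·S⁻¹ = [2171/18077; 5069/18077]
step 2: x' = x̄ + K·y = [51382/126539, -93390/126539]
step 2: P' = (I − K·H)·P̄ = [158759/126539 -47854/126539; -47854/126539 27779/126539]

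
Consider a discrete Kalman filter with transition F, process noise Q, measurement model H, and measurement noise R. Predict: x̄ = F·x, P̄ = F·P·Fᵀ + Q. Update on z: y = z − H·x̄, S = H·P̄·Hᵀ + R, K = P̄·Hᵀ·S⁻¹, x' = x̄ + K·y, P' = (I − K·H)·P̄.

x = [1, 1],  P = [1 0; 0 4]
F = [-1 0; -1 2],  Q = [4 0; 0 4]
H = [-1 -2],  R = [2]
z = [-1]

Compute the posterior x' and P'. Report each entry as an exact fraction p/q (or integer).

x' = [-1, 1]
P' = [426/95 -206/95; -206/95 146/95]

x̄ = F·x = [-1, 1]
P̄ = F·P·Fᵀ + Q = [5 1; 1 21]
y = z − H·x̄ = [0]
S = H·P̄·Hᵀ + R = [95]
K = P̄·Hᵀ·S⁻¹ = [-7/95; -43/95]
x' = x̄ + K·y = [-1, 1]
P' = (I − K·H)·P̄ = [426/95 -206/95; -206/95 146/95]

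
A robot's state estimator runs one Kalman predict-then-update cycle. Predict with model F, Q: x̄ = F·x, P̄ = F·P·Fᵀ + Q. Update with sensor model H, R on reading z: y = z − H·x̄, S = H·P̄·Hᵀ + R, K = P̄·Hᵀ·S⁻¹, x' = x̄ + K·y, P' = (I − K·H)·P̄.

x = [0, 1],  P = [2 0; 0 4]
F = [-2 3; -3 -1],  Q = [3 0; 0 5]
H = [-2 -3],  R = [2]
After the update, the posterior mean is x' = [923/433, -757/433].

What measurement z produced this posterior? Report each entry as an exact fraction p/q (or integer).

x̄ = F·x = [3, -1]
P̄ = F·P·Fᵀ + Q = [47 0; 0 27]
S = H·P̄·Hᵀ + R = [433]
K = P̄·Hᵀ·S⁻¹ = [-94/433; -81/433]
x' − x̄ = [-376/433, -324/433] = K·y
y = (KᵀK)⁻¹·Kᵀ·(x' − x̄) = [4]
z = y + H·x̄ = [4] + [-3] = [1]

z = [1]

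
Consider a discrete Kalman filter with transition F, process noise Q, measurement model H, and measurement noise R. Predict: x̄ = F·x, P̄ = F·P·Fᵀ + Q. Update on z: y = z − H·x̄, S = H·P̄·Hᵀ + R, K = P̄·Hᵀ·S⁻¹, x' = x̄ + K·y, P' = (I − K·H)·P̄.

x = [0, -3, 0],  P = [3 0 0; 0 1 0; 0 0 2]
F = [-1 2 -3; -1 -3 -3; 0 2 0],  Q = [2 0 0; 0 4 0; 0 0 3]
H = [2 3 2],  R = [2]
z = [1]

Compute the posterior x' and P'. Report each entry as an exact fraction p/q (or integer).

x' = [-1859/292, 627/73, -439/73]
P' = [4319/584 -510/73 477/146; -510/73 682/73 -498/73; 477/146 -498/73 509/73]

x̄ = F·x = [-6, 9, -6]
P̄ = F·P·Fᵀ + Q = [27 15 4; 15 34 -6; 4 -6 7]
y = z − H·x̄ = [-2]
S = H·P̄·Hᵀ + R = [584]
K = P̄·Hᵀ·S⁻¹ = [107/584; 15/73; 1/146]
x' = x̄ + K·y = [-1859/292, 627/73, -439/73]
P' = (I − K·H)·P̄ = [4319/584 -510/73 477/146; -510/73 682/73 -498/73; 477/146 -498/73 509/73]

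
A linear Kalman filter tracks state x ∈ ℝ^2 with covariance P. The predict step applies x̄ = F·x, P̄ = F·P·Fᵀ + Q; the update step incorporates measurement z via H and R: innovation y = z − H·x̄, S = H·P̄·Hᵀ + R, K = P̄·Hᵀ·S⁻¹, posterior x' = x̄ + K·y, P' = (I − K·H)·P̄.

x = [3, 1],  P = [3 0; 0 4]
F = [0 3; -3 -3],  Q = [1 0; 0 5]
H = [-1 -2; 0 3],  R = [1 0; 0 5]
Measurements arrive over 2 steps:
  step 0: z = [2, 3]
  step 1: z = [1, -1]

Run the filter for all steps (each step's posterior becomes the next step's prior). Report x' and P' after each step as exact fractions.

step 0: x̄ = F·x = [3, -12]
step 0: P̄ = F·P·Fᵀ + Q = [37 -36; -36 68]
step 0: y = z − H·x̄ = [-19, 39]
step 0: S = H·P̄·Hᵀ + R = [166 -300; -300 617]
step 0: K = P̄·Hᵀ·S⁻¹ = [-10805/12422 -3714/6211; -250/6211 1932/6211]
step 0: x' = x̄ + K·y = [-47131/12422, 5566/6211]
step 0: P' = (I − K·H)·P̄ = [35565/12422 -6190/6211; -6190/6211 3220/6211]
step 1: x̄ = F·x = [16698/6211, 107997/12422]
step 1: P̄ = F·P·Fᵀ + Q = [35191/6211 26730/6211; 26730/6211 217315/12422]
step 1: y = z − H·x̄ = [130906/6211, -336413/12422]
step 1: S = H·P̄·Hᵀ + R = [582952/6211 -732135/6211; -732135/6211 2017945/12422]
step 1: K = P̄·Hᵀ·S⁻¹ = [-1979489/3359258 -584691/1679629; -244045/1679629 365559/1679629]
step 1: x' = x̄ + K·y = [-1020197/3359258, -440977/1679629]
step 1: P' = (I − K·H)·P̄ = [5877429/3359258 -974485/1679629; -974485/1679629 609265/1679629]

step 0: x' = [-47131/12422, 5566/6211], P' = [35565/12422 -6190/6211; -6190/6211 3220/6211]
step 1: x' = [-1020197/3359258, -440977/1679629], P' = [5877429/3359258 -974485/1679629; -974485/1679629 609265/1679629]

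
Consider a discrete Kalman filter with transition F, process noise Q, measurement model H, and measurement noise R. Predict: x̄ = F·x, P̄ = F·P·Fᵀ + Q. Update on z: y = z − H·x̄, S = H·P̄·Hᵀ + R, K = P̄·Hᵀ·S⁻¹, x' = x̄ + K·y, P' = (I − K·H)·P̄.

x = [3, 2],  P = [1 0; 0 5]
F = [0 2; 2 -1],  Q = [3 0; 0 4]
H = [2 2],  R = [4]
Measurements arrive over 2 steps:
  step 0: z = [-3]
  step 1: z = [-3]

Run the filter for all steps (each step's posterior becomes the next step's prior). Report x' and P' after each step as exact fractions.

step 0: x' = [-111/34, 79/34], P' = [222/17 -209/17; -209/17 212/17]
step 1: x' = [441/200, -191/50], P' = [13487/400 -1731/50; -1731/50 912/25]

step 0: x̄ = F·x = [4, 4]
step 0: P̄ = F·P·Fᵀ + Q = [23 -10; -10 13]
step 0: y = z − H·x̄ = [-19]
step 0: S = H·P̄·Hᵀ + R = [68]
step 0: K = P̄·Hᵀ·S⁻¹ = [13/34; 3/34]
step 0: x' = x̄ + K·y = [-111/34, 79/34]
step 0: P' = (I − K·H)·P̄ = [222/17 -209/17; -209/17 212/17]
step 1: x̄ = F·x = [79/17, -301/34]
step 1: P̄ = F·P·Fᵀ + Q = [899/17 -1260/17; -1260/17 2004/17]
step 1: y = z − H·x̄ = [92/17]
step 1: S = H·P̄·Hᵀ + R = [1600/17]
step 1: K = P̄·Hᵀ·S⁻¹ = [-361/800; 93/100]
step 1: x' = x̄ + K·y = [441/200, -191/50]
step 1: P' = (I − K·H)·P̄ = [13487/400 -1731/50; -1731/50 912/25]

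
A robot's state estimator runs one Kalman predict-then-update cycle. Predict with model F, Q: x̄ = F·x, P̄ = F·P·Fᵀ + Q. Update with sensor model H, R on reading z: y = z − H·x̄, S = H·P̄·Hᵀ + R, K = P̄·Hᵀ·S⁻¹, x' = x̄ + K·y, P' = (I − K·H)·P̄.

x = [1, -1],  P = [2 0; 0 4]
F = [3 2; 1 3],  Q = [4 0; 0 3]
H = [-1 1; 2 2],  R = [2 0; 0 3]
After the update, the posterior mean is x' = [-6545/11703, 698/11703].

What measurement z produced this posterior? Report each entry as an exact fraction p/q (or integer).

z = [1, -1]

x̄ = F·x = [1, -2]
P̄ = F·P·Fᵀ + Q = [38 30; 30 41]
S = H·P̄·Hᵀ + R = [21 6; 6 559]
K = P̄·Hᵀ·S⁻¹ = [-5288/11703 968/3901; 5297/11703 972/3901]
x' − x̄ = [-18248/11703, 24104/11703] = K·y
y = (KᵀK)⁻¹·Kᵀ·(x' − x̄) = [4, 1]
z = y + H·x̄ = [4, 1] + [-3, -2] = [1, -1]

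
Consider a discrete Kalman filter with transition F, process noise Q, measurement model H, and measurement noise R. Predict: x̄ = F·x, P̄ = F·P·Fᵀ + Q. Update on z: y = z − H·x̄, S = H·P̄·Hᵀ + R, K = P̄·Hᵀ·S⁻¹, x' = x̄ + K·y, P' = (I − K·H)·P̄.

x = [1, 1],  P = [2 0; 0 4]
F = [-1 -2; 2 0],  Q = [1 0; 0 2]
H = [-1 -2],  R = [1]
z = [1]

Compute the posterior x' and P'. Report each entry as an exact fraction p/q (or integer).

x̄ = F·x = [-3, 2]
P̄ = F·P·Fᵀ + Q = [19 -4; -4 10]
y = z − H·x̄ = [2]
S = H·P̄·Hᵀ + R = [44]
K = P̄·Hᵀ·S⁻¹ = [-1/4; -4/11]
x' = x̄ + K·y = [-7/2, 14/11]
P' = (I − K·H)·P̄ = [65/4 -8; -8 46/11]

x' = [-7/2, 14/11]
P' = [65/4 -8; -8 46/11]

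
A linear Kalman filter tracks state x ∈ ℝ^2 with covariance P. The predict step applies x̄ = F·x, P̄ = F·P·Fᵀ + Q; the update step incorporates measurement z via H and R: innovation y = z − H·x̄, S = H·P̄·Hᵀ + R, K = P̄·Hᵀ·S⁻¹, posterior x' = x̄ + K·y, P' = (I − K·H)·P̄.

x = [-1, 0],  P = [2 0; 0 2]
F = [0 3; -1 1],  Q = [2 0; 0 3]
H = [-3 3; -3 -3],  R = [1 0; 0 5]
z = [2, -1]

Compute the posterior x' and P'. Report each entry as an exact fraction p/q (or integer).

x̄ = F·x = [0, 1]
P̄ = F·P·Fᵀ + Q = [20 6; 6 7]
y = z − H·x̄ = [-1, 2]
S = H·P̄·Hᵀ + R = [136 117; 117 356]
K = P̄·Hᵀ·S⁻¹ = [-5826/34727 -5694/34727; 5631/34727 -5655/34727]
x' = x̄ + K·y = [-5562/34727, 17786/34727]
P' = (I − K·H)·P̄ = [5716/34727 3774/34727; 3774/34727 5651/34727]

x' = [-5562/34727, 17786/34727]
P' = [5716/34727 3774/34727; 3774/34727 5651/34727]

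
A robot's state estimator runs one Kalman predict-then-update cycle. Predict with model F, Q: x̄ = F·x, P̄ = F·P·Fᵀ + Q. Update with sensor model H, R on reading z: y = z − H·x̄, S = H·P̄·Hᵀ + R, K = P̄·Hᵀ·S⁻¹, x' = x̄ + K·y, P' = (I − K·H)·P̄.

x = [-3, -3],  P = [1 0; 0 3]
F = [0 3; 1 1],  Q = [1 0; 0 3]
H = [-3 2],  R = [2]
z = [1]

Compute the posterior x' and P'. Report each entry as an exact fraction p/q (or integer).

x̄ = F·x = [-9, -6]
P̄ = F·P·Fᵀ + Q = [28 9; 9 7]
y = z − H·x̄ = [-14]
S = H·P̄·Hᵀ + R = [174]
K = P̄·Hᵀ·S⁻¹ = [-11/29; -13/174]
x' = x̄ + K·y = [-107/29, -431/87]
P' = (I − K·H)·P̄ = [86/29 118/29; 118/29 1049/174]

x' = [-107/29, -431/87]
P' = [86/29 118/29; 118/29 1049/174]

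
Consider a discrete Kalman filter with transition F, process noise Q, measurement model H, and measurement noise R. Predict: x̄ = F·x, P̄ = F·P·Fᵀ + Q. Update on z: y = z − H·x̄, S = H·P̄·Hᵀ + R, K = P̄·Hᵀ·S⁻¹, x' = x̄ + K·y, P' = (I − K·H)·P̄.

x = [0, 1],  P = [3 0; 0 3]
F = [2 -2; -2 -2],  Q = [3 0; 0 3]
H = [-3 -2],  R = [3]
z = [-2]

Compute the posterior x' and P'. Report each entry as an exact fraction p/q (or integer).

x̄ = F·x = [-2, -2]
P̄ = F·P·Fᵀ + Q = [27 0; 0 27]
y = z − H·x̄ = [-12]
S = H·P̄·Hᵀ + R = [354]
K = P̄·Hᵀ·S⁻¹ = [-27/118; -9/59]
x' = x̄ + K·y = [44/59, -10/59]
P' = (I − K·H)·P̄ = [999/118 -729/59; -729/59 1107/59]

x' = [44/59, -10/59]
P' = [999/118 -729/59; -729/59 1107/59]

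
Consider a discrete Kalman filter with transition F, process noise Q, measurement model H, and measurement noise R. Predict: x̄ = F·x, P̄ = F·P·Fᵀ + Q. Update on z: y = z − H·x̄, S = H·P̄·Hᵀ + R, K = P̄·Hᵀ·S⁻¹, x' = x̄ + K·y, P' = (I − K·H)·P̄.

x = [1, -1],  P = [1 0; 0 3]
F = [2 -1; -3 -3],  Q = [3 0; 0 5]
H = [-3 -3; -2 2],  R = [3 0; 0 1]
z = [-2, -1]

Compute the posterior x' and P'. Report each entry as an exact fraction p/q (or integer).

x̄ = F·x = [3, 0]
P̄ = F·P·Fᵀ + Q = [10 3; 3 41]
y = z − H·x̄ = [7, 5]
S = H·P̄·Hᵀ + R = [516 -186; -186 181]
K = P̄·Hᵀ·S⁻¹ = [-3221/19600 -2413/9800; -813/4900 611/2450]
x' = x̄ + K·y = [12123/19600, 419/4900]
P' = (I − K·H)·P̄ = [2817/19600 101/4900; 101/4900 178/1225]

x' = [12123/19600, 419/4900]
P' = [2817/19600 101/4900; 101/4900 178/1225]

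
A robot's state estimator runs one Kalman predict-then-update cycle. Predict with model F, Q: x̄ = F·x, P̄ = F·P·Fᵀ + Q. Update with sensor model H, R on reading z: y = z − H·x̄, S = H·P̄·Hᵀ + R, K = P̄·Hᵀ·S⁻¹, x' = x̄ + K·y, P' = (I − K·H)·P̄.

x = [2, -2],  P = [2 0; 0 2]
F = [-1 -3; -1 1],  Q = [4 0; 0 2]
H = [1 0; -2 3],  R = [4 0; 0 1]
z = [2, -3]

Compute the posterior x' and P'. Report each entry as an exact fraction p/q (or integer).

x' = [364/493, -280/493]
P' = [1176/493 764/493; 764/493 550/493]

x̄ = F·x = [4, -4]
P̄ = F·P·Fᵀ + Q = [24 -4; -4 6]
y = z − H·x̄ = [-2, 17]
S = H·P̄·Hᵀ + R = [28 -60; -60 199]
K = P̄·Hᵀ·S⁻¹ = [294/493 -60/493; 191/493 122/493]
x' = x̄ + K·y = [364/493, -280/493]
P' = (I − K·H)·P̄ = [1176/493 764/493; 764/493 550/493]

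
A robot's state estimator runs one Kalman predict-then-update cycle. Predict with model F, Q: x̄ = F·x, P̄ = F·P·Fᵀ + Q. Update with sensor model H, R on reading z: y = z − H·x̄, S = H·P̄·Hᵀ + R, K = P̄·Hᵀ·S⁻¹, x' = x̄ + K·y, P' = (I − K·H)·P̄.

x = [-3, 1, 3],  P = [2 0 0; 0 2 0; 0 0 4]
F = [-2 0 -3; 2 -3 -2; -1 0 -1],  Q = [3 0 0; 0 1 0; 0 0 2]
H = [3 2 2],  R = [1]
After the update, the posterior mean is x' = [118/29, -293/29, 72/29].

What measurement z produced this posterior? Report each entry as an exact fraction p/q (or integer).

z = [-3]

x̄ = F·x = [-3, -15, 0]
P̄ = F·P·Fᵀ + Q = [47 16 16; 16 43 4; 16 4 8]
S = H·P̄·Hᵀ + R = [1044]
K = P̄·Hᵀ·S⁻¹ = [205/1044; 71/522; 2/29]
x' − x̄ = [205/29, 142/29, 72/29] = K·y
y = (KᵀK)⁻¹·Kᵀ·(x' − x̄) = [36]
z = y + H·x̄ = [36] + [-39] = [-3]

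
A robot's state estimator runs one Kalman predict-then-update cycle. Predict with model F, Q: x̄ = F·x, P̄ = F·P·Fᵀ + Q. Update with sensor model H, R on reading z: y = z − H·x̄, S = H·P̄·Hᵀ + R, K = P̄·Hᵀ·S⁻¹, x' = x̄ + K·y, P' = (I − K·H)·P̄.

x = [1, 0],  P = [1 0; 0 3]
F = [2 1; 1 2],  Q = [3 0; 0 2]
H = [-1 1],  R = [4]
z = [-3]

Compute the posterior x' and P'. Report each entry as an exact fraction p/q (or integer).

x' = [30/13, -1/13]
P' = [126/13 118/13; 118/13 146/13]

x̄ = F·x = [2, 1]
P̄ = F·P·Fᵀ + Q = [10 8; 8 15]
y = z − H·x̄ = [-2]
S = H·P̄·Hᵀ + R = [13]
K = P̄·Hᵀ·S⁻¹ = [-2/13; 7/13]
x' = x̄ + K·y = [30/13, -1/13]
P' = (I − K·H)·P̄ = [126/13 118/13; 118/13 146/13]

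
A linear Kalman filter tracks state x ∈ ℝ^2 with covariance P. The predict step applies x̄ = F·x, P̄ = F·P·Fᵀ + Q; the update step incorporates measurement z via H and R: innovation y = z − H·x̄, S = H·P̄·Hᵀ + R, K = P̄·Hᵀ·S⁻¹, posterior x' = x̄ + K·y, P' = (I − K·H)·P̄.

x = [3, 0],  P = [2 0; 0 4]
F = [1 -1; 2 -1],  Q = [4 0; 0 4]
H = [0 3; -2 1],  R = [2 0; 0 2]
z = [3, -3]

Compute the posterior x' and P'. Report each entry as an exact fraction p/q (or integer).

x' = [1821/949, 78/73]
P' = [490/949 8/73; 8/73 16/73]

x̄ = F·x = [3, 6]
P̄ = F·P·Fᵀ + Q = [10 8; 8 16]
y = z − H·x̄ = [-15, -3]
S = H·P̄·Hᵀ + R = [146 0; 0 26]
K = P̄·Hᵀ·S⁻¹ = [12/73 -6/13; 24/73 0]
x' = x̄ + K·y = [1821/949, 78/73]
P' = (I − K·H)·P̄ = [490/949 8/73; 8/73 16/73]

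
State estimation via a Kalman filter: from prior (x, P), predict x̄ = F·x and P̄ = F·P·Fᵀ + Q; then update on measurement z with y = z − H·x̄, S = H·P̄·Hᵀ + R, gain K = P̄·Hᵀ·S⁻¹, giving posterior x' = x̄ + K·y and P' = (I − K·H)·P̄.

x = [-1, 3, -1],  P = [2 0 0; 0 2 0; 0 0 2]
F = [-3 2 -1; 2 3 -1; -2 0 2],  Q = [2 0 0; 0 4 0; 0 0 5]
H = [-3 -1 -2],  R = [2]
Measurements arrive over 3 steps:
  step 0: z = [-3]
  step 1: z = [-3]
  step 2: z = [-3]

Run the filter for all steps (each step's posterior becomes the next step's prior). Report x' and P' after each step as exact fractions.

step 0: x' = [25/16, 221/32, -135/32], P' = [111/28 -11/8 -281/56; -11/8 505/16 -219/16; -281/56 -219/16 1623/112]
step 1: x' = [62377/22087, 382693/22087, -251505/22087], P' = [3355097/375479 782267/22087 -11587800/375479; 782267/22087 4080135/22087 -3207818/22087; -11587800/375479 -3207818/22087 44646583/375479]
step 2: x' = [-1386865348/1703861493, -702545318/567953831, 5712788785/1703861493], P' = [18531698402/1703861493 25183724782/567953831 -65036537612/1703861493; 25183724782/567953831 128056840550/567953831 -101476620112/567953831; -65036537612/1703861493 -101476620112/567953831 249325502843/1703861493]

step 0: x̄ = F·x = [10, 8, 0]
step 0: P̄ = F·P·Fᵀ + Q = [30 2 8; 2 32 -12; 8 -12 21]
step 0: y = z − H·x̄ = [35]
step 0: S = H·P̄·Hᵀ + R = [448]
step 0: K = P̄·Hᵀ·S⁻¹ = [-27/112; -1/32; -27/224]
step 0: x' = x̄ + K·y = [25/16, 221/32, -135/32]
step 0: P' = (I − K·H)·P̄ = [111/28 -11/8 -281/56; -11/8 505/16 -219/16; -281/56 -219/16 1623/112]
step 1: x̄ = F·x = [427/32, 449/16, -185/16]
step 1: P̄ = F·P·Fᵀ + Q = [3513/16 2003/8 -275/8; 2003/8 11315/28 -4167/28; -275/8 -4167/28 3331/28]
step 1: y = z − H·x̄ = [1343/32]
step 1: S = H·P̄·Hᵀ + R = [375479/112]
step 1: K = P̄·Hᵀ·S⁻¹ = [-94115/375479; -5650/22087; 1570/375479]
step 1: x' = x̄ + K·y = [62377/22087, 382693/22087, -251505/22087]
step 1: P' = (I − K·H)·P̄ = [3355097/375479 782267/22087 -11587800/375479; 782267/22087 4080135/22087 -3207818/22087; -11587800/375479 -3207818/22087 44646583/375479]
step 2: x̄ = F·x = [829760/22087, 1524338/22087, -627764/22087]
step 2: P̄ = F·P·Fᵀ + Q = [342064950/375479 635273806/375479 -294137164/375479; 635273806/375479 1216960646/375479 -579229024/375479; -294137164/375479 -579229024/375479 286586515/375479]
step 2: y = z − H·x̄ = [2691829/22087]
step 2: S = H·P̄·Hᵀ + R = [3407722986/375479]
step 2: K = P̄·Hᵀ·S⁻¹ = [-536597164/1703861493; -327387336/567953831; 444233743/1703861493]
step 2: x' = x̄ + K·y = [-1386865348/1703861493, -702545318/567953831, 5712788785/1703861493]
step 2: P' = (I − K·H)·P̄ = [18531698402/1703861493 25183724782/567953831 -65036537612/1703861493; 25183724782/567953831 128056840550/567953831 -101476620112/567953831; -65036537612/1703861493 -101476620112/567953831 249325502843/1703861493]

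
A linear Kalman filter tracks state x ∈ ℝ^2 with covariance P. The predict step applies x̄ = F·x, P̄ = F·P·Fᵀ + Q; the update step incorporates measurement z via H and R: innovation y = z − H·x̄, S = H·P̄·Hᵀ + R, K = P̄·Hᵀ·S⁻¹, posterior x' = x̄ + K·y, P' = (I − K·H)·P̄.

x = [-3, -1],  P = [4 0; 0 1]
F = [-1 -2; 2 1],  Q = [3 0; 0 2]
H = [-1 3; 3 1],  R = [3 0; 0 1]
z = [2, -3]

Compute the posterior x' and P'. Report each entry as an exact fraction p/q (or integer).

x' = [-562/539, 368/1617]
P' = [447/3773 -228/3773; -228/3773 3109/11319]

x̄ = F·x = [5, -7]
P̄ = F·P·Fᵀ + Q = [11 -10; -10 19]
y = z − H·x̄ = [28, -11]
S = H·P̄·Hᵀ + R = [245 -56; -56 59]
K = P̄·Hᵀ·S⁻¹ = [-377/3773 159/539; 3337/11319 151/1617]
x' = x̄ + K·y = [-562/539, 368/1617]
P' = (I − K·H)·P̄ = [447/3773 -228/3773; -228/3773 3109/11319]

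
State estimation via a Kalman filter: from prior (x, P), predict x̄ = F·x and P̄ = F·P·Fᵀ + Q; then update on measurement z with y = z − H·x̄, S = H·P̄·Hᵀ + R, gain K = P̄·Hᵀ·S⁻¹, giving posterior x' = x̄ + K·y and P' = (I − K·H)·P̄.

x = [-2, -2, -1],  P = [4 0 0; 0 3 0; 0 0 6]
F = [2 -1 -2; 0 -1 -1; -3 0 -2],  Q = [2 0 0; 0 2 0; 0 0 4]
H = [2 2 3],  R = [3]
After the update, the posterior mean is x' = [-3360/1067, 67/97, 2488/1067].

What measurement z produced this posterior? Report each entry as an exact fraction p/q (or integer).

x̄ = F·x = [0, 3, 8]
P̄ = F·P·Fᵀ + Q = [45 15 0; 15 11 12; 0 12 64]
S = H·P̄·Hᵀ + R = [1067]
K = P̄·Hᵀ·S⁻¹ = [120/1067; 8/97; 216/1067]
x' − x̄ = [-3360/1067, -224/97, -6048/1067] = K·y
y = (KᵀK)⁻¹·Kᵀ·(x' − x̄) = [-28]
z = y + H·x̄ = [-28] + [30] = [2]

z = [2]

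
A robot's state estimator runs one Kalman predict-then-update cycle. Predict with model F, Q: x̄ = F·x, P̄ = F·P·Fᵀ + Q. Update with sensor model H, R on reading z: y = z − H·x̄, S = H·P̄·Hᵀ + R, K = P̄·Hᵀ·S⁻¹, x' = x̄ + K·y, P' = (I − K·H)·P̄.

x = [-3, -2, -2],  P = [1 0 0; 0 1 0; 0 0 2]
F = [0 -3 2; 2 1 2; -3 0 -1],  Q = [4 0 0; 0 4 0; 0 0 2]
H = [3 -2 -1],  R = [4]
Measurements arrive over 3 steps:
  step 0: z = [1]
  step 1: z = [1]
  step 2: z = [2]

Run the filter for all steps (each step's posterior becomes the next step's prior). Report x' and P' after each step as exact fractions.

step 0: x̄ = F·x = [2, -12, 11]
step 0: P̄ = F·P·Fᵀ + Q = [21 5 -4; 5 17 -10; -4 -10 13]
step 0: y = z − H·x̄ = [-18]
step 0: S = H·P̄·Hᵀ + R = [198]
step 0: K = P̄·Hᵀ·S⁻¹ = [19/66; -1/22; -5/198]
step 0: x' = x̄ + K·y = [-35/11, -123/11, 126/11]
step 0: P' = (I − K·H)·P̄ = [101/22 167/22 -169/66; 167/22 365/22 -225/22; -169/66 -225/22 2549/198]
step 1: x̄ = F·x = [621/11, 59/11, -21/11]
step 1: P̄ = F·P·Fᵀ + Q = [64853/198 -2605/198 2698/99; -2605/198 11765/198 -4490/99; 2698/99 -4490/99 4042/99]
step 1: y = z − H·x̄ = [-1755/11]
step 1: S = H·P̄·Hᵀ + R = [66953/22]
step 1: K = P̄·Hᵀ·S⁻¹ = [939/2911; -35/943; 2896/66953]
step 1: x' = x̄ + K·y = [14526/2911, 10642/943, -589863/66953]
step 1: P' = (I − K·H)·P̄ = [285038/26199 8590/369 -398470/26199; 8590/369 468710/8487 -343450/8487; -398470/26199 -343450/8487 21171214/602577]
step 2: x̄ = F·x = [-3446472/66953, 244052/66953, -412431/66953]
step 2: P̄ = F·P·Fᵀ + Q = [679220254/602577 -38434634/602577 65738812/602577; -38434634/602577 31848670/602577 -26056652/602577; 65738812/602577 -26056652/602577 26390374/602577]
step 2: y = z − H·x̄ = [10548995/66953]
step 2: S = H·P̄·Hᵀ + R = [692414864/66953]
step 2: K = P̄·Hᵀ·S⁻¹ = [341465203/1038622296; -25490765/1038622296; 37156561/1038622296]
step 2: x' = x̄ + K·y = [336535441/1038622296, -230372111/1038622296, -543600077/1038622296]
step 2: P' = (I − K·H)·P̄ = [14593298135/1557933444 30633896567/1557933444 -19536689947/1557933444; 30633896567/1557933444 72638179415/1557933444 -53221724539/1557933444; -19536689947/1557933444 -53221724539/1557933444 47610439871/1557933444]

step 0: x' = [-35/11, -123/11, 126/11], P' = [101/22 167/22 -169/66; 167/22 365/22 -225/22; -169/66 -225/22 2549/198]
step 1: x' = [14526/2911, 10642/943, -589863/66953], P' = [285038/26199 8590/369 -398470/26199; 8590/369 468710/8487 -343450/8487; -398470/26199 -343450/8487 21171214/602577]
step 2: x' = [336535441/1038622296, -230372111/1038622296, -543600077/1038622296], P' = [14593298135/1557933444 30633896567/1557933444 -19536689947/1557933444; 30633896567/1557933444 72638179415/1557933444 -53221724539/1557933444; -19536689947/1557933444 -53221724539/1557933444 47610439871/1557933444]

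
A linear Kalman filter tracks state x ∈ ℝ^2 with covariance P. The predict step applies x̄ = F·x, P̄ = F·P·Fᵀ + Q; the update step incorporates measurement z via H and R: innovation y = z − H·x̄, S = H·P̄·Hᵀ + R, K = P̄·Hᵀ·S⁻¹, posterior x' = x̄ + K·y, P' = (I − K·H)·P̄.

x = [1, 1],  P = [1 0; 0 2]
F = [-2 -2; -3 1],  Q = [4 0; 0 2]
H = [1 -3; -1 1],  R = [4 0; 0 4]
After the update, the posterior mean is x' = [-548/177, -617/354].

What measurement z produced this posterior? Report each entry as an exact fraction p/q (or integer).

z = [2, 1]

x̄ = F·x = [-4, -2]
P̄ = F·P·Fᵀ + Q = [16 2; 2 13]
S = H·P̄·Hᵀ + R = [125 -47; -47 29]
K = P̄·Hᵀ·S⁻¹ = [-46/177 -160/177; -139/354 -91/354]
x' − x̄ = [160/177, 91/354] = K·y
y = (KᵀK)⁻¹·Kᵀ·(x' − x̄) = [0, -1]
z = y + H·x̄ = [0, -1] + [2, 2] = [2, 1]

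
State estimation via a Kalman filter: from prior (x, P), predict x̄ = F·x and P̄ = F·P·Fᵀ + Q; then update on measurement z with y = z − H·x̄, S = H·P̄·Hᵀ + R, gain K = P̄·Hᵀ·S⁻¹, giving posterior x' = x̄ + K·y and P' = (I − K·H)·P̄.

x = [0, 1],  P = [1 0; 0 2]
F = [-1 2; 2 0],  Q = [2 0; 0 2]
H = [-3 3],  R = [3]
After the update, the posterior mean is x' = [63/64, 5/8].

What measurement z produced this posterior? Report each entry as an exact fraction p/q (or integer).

x̄ = F·x = [2, 0]
P̄ = F·P·Fᵀ + Q = [11 -2; -2 6]
S = H·P̄·Hᵀ + R = [192]
K = P̄·Hᵀ·S⁻¹ = [-13/64; 1/8]
x' − x̄ = [-65/64, 5/8] = K·y
y = (KᵀK)⁻¹·Kᵀ·(x' − x̄) = [5]
z = y + H·x̄ = [5] + [-6] = [-1]

z = [-1]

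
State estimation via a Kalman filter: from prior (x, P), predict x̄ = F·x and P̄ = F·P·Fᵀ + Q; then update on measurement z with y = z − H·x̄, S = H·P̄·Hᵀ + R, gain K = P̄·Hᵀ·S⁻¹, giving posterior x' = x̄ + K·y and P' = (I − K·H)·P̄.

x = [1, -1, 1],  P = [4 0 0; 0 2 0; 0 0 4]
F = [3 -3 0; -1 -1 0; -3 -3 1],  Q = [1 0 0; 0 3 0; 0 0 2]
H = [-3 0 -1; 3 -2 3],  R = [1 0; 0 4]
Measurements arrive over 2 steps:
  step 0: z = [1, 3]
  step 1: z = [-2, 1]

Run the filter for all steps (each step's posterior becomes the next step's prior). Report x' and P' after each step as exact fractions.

step 0: x' = [-65268/61255, 20088/61255, 138427/61255], P' = [72928/61255 -144888/61255 -186012/61255; -144888/61255 406143/61255 426402/61255; -186012/61255 426402/61255 520368/61255]
step 1: x' = [-7872382/1053221655, 1910345762/1053221655, 5724399217/3159664965], P' = [220956083/351073885 -352462973/351073885 -1532487463/1053221655; -352462973/351073885 1167738888/351073885 3296251583/1053221655; -1532487463/1053221655 3296251583/1053221655 12769308883/3159664965]

step 0: x̄ = F·x = [6, 0, 1]
step 0: P̄ = F·P·Fᵀ + Q = [55 -6 -18; -6 9 18; -18 18 60]
step 0: y = z − H·x̄ = [20, -18]
step 0: S = H·P̄·Hᵀ + R = [448 -459; -459 607]
step 0: K = P̄·Hᵀ·S⁻¹ = [-32772/61255 -12369/61255; 8262/61255 8064/61255; 37668/61255 37566/61255]
step 0: x' = x̄ + K·y = [-65268/61255, 20088/61255, 138427/61255]
step 0: P' = (I − K·H)·P̄ = [72928/61255 -144888/61255 -186012/61255; -144888/61255 406143/61255 426402/61255; -186012/61255 426402/61255 520368/61255]
step 1: x̄ = F·x = [-256068/61255, 9036/12251, 273967/61255]
step 1: P̄ = F·P·Fᵀ + Q = [6980878/61255 199929/12251 1161693/61255; 199929/12251 74612/12251 65499/12251; 1161693/61255 65499/12251 904193/61255]
step 1: y = z − H·x̄ = [-616747/61255, 97918/61255]
step 1: S = H·P̄·Hᵀ + R = [70763508/61255 -72827937/61255; -72827937/61255 77687693/61255]
step 1: K = P̄·Hᵀ·S⁻¹ = [-456117284/1053221655 -41173317/351073885; -124084826/1053221655 -24153778/351073885; 1023078284/3159664965 131611944/351073885]
step 1: x' = x̄ + K·y = [-7872382/1053221655, 1910345762/1053221655, 5724399217/3159664965]
step 1: P' = (I − K·H)·P̄ = [220956083/351073885 -352462973/351073885 -1532487463/1053221655; -352462973/351073885 1167738888/351073885 3296251583/1053221655; -1532487463/1053221655 3296251583/1053221655 12769308883/3159664965]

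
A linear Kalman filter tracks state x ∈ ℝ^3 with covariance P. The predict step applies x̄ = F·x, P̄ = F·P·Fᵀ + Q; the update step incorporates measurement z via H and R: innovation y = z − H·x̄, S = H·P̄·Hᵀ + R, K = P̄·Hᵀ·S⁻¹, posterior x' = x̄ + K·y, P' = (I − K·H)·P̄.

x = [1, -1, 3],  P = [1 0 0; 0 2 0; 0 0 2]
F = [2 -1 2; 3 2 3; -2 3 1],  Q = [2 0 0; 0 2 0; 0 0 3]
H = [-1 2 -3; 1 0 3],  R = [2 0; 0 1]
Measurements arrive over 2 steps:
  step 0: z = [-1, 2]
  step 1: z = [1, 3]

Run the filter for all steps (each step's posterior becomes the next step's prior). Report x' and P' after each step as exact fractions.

step 0: x' = [92731/23623, 17160/23623, -14366/23623], P' = [190436/23623 8146/23623 -62364/23623; 8146/23623 17327/23623 1152/23623; -62364/23623 1152/23623 23022/23623]
step 1: x' = [1065174400/855976097, 1842079319/855976097, 528992909/855976097], P' = [2879721351/855976097 154353652/855976097 -946191673/855976097; 154353652/855976097 619044896/855976097 84537832/855976097; -946191673/855976097 84537832/855976097 403894201/855976097]

step 0: x̄ = F·x = [9, 10, -2]
step 0: P̄ = F·P·Fᵀ + Q = [16 14 -6; 14 37 12; -6 12 27]
step 0: y = z − H·x̄ = [-18, -1]
step 0: S = H·P̄·Hᵀ + R = [173 -123; -123 224]
step 0: K = P̄·Hᵀ·S⁻¹ = [6474/23623 3344/23623; 11526/23623 11602/23623; -2199/23623 6702/23623]
step 0: x' = x̄ + K·y = [92731/23623, 17160/23623, -14366/23623]
step 0: P' = (I − K·H)·P̄ = [190436/23623 8146/23623 -62364/23623; 8146/23623 17327/23623 1152/23623; -62364/23623 1152/23623 23022/23623]
step 1: x̄ = F·x = [139570/23623, 269415/23623, -148348/23623]
step 1: P̄ = F·P·Fᵀ + Q = [382301/23623 507024/23623 -572025/23623; 507024/23623 1026700/23623 -729094/23623; -572025/23623 -729094/23623 1170194/23623]
step 1: y = z − H·x̄ = [-820681/23623, 376343/23623]
step 1: S = H·P̄·Hᵀ + R = [18356975/23623 -10842413/23623; -10842413/23623 7505520/23623]
step 1: K = P̄·Hᵀ·S⁻¹ = [133780486/855976097 41146332/855976097; 415061322/855976097 407967148/855976097; -48207633/855976097 265490930/855976097]
step 1: x' = x̄ + K·y = [1065174400/855976097, 1842079319/855976097, 528992909/855976097]
step 1: P' = (I − K·H)·P̄ = [2879721351/855976097 154353652/855976097 -946191673/855976097; 154353652/855976097 619044896/855976097 84537832/855976097; -946191673/855976097 84537832/855976097 403894201/855976097]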